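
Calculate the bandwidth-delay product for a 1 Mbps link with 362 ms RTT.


BDP = bandwidth * RTT
= 1 Mbps * 362 ms
= 1 * 1e6 * 362 / 1000 bits
= 362000 bits
= 45250 bytes
= 44.1895 KB
BDP = 362000 bits (45250 bytes)


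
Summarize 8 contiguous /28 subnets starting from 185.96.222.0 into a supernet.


Original prefix: /28
Number of subnets: 8 = 2^3
New prefix = 28 - 3 = 25
Supernet: 185.96.222.0/25


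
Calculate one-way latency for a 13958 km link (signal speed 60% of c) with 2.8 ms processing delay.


Speed = 0.6 * 3e5 km/s = 180000 km/s
Propagation delay = 13958 / 180000 = 0.0775 s = 77.5444 ms
Processing delay = 2.8 ms
Total one-way latency = 80.3444 ms


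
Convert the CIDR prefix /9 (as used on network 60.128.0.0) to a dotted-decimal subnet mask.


/9 means 9 network bits, 23 host bits
Binary: 11111111100000000000000000000000
Mask: 255.128.0.0


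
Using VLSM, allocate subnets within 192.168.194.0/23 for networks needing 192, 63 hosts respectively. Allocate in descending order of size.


192 hosts -> /24 (254 usable): 192.168.194.0/24
63 hosts -> /25 (126 usable): 192.168.195.0/25
Allocation: 192.168.194.0/24 (192 hosts, 254 usable); 192.168.195.0/25 (63 hosts, 126 usable)


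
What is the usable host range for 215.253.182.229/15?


Network: 215.252.0.0
Broadcast: 215.253.255.255
First usable = network + 1
Last usable = broadcast - 1
Range: 215.252.0.1 to 215.253.255.254


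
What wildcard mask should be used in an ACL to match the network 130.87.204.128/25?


Subnet mask: 255.255.255.128
Wildcard = 255.255.255.255 - subnet mask
255 - 255 = 0
255 - 255 = 0
255 - 255 = 0
255 - 128 = 127
Wildcard: 0.0.0.127


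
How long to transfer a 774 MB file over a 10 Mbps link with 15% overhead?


Effective throughput = 10 * (1 - 15/100) = 8.5 Mbps
File size in Mb = 774 * 8 = 6192 Mb
Time = 6192 / 8.5
Time = 728.4706 seconds


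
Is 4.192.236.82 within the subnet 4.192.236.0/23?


Subnet network: 4.192.236.0
Test IP AND mask: 4.192.236.0
Yes, 4.192.236.82 is in 4.192.236.0/23


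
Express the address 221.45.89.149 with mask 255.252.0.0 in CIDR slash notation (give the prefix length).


Binary: 11111111.11111100.00000000.00000000
Count leading 1s
Prefix: /14


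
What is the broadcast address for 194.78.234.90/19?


Network: 194.78.224.0/19
Host bits = 13
Set all host bits to 1:
Broadcast: 194.78.255.255


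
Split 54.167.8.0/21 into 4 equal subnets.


New prefix = 21 + 2 = 23
Each subnet has 512 addresses
  54.167.8.0/23
  54.167.10.0/23
  54.167.12.0/23
  54.167.14.0/23
Subnets: 54.167.8.0/23, 54.167.10.0/23, 54.167.12.0/23, 54.167.14.0/23


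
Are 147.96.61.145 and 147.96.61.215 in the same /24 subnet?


Mask: 255.255.255.0
147.96.61.145 AND mask = 147.96.61.0
147.96.61.215 AND mask = 147.96.61.0
Yes, same subnet (147.96.61.0)


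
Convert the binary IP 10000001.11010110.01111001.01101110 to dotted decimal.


10000001 = 129
11010110 = 214
01111001 = 121
01101110 = 110
IP: 129.214.121.110


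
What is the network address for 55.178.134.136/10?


IP:   00110111.10110010.10000110.10001000
Mask: 11111111.11000000.00000000.00000000
AND operation:
Net:  00110111.10000000.00000000.00000000
Network: 55.128.0.0/10


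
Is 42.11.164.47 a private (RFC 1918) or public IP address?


RFC 1918 private ranges:
  10.0.0.0/8 (10.0.0.0 - 10.255.255.255)
  172.16.0.0/12 (172.16.0.0 - 172.31.255.255)
  192.168.0.0/16 (192.168.0.0 - 192.168.255.255)
Public (not in any RFC 1918 range)


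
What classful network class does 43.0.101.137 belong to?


First octet: 43
Binary: 00101011
0xxxxxxx -> Class A (1-126)
Class A, default mask 255.0.0.0 (/8)


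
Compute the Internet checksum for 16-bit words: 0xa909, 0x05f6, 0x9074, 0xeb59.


Sum all words (with carry folding):
+ 0xa909 = 0xa909
+ 0x05f6 = 0xaeff
+ 0x9074 = 0x3f74
+ 0xeb59 = 0x2ace
One's complement: ~0x2ace
Checksum = 0xd531


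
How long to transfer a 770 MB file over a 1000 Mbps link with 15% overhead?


Effective throughput = 1000 * (1 - 15/100) = 850 Mbps
File size in Mb = 770 * 8 = 6160 Mb
Time = 6160 / 850
Time = 7.2471 seconds


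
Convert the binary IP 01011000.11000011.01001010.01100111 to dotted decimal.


01011000 = 88
11000011 = 195
01001010 = 74
01100111 = 103
IP: 88.195.74.103


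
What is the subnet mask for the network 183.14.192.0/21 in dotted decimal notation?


/21 means 21 network bits, 11 host bits
Binary: 11111111111111111111100000000000
Mask: 255.255.248.0


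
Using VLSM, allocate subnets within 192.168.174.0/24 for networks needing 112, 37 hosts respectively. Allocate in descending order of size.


112 hosts -> /25 (126 usable): 192.168.174.0/25
37 hosts -> /26 (62 usable): 192.168.174.128/26
Allocation: 192.168.174.0/25 (112 hosts, 126 usable); 192.168.174.128/26 (37 hosts, 62 usable)


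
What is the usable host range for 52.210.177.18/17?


Network: 52.210.128.0
Broadcast: 52.210.255.255
First usable = network + 1
Last usable = broadcast - 1
Range: 52.210.128.1 to 52.210.255.254


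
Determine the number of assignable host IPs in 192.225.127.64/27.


Host bits = 32 - 27 = 5
Total addresses = 2^5 = 32
Usable = total - 2 (network and broadcast)
Usable hosts: 30


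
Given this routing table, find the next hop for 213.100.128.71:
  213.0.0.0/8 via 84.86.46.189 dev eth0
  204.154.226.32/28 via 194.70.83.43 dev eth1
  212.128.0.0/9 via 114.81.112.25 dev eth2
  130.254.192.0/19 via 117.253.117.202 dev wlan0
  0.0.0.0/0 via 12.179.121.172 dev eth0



Longest prefix match for 213.100.128.71:
  /8 213.0.0.0: MATCH
  /28 204.154.226.32: no
  /9 212.128.0.0: no
  /19 130.254.192.0: no
  /0 0.0.0.0: MATCH
Selected: next-hop 84.86.46.189 via eth0 (matched /8)


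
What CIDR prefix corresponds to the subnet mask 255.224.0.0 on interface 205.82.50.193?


Binary: 11111111.11100000.00000000.00000000
Count leading 1s
Prefix: /11


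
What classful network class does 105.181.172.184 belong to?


First octet: 105
Binary: 01101001
0xxxxxxx -> Class A (1-126)
Class A, default mask 255.0.0.0 (/8)


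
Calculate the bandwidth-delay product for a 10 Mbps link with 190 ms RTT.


BDP = bandwidth * RTT
= 10 Mbps * 190 ms
= 10 * 1e6 * 190 / 1000 bits
= 1900000 bits
= 237500 bytes
= 231.9336 KB
BDP = 1900000 bits (237500 bytes)


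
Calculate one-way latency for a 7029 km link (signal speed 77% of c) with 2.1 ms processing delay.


Speed = 0.77 * 3e5 km/s = 231000 km/s
Propagation delay = 7029 / 231000 = 0.0304 s = 30.4286 ms
Processing delay = 2.1 ms
Total one-way latency = 32.5286 ms


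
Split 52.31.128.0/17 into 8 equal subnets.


New prefix = 17 + 3 = 20
Each subnet has 4096 addresses
  52.31.128.0/20
  52.31.144.0/20
  52.31.160.0/20
  52.31.176.0/20
  52.31.192.0/20
  52.31.208.0/20
  52.31.224.0/20
  52.31.240.0/20
Subnets: 52.31.128.0/20, 52.31.144.0/20, 52.31.160.0/20, 52.31.176.0/20, 52.31.192.0/20, 52.31.208.0/20, 52.31.224.0/20, 52.31.240.0/20


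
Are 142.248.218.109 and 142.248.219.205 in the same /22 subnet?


Mask: 255.255.252.0
142.248.218.109 AND mask = 142.248.216.0
142.248.219.205 AND mask = 142.248.216.0
Yes, same subnet (142.248.216.0)


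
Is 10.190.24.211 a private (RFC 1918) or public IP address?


RFC 1918 private ranges:
  10.0.0.0/8 (10.0.0.0 - 10.255.255.255)
  172.16.0.0/12 (172.16.0.0 - 172.31.255.255)
  192.168.0.0/16 (192.168.0.0 - 192.168.255.255)
Private (in 10.0.0.0/8)


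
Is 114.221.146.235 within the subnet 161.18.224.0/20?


Subnet network: 161.18.224.0
Test IP AND mask: 114.221.144.0
No, 114.221.146.235 is not in 161.18.224.0/20


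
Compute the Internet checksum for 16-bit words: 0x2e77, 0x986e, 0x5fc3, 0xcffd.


Sum all words (with carry folding):
+ 0x2e77 = 0x2e77
+ 0x986e = 0xc6e5
+ 0x5fc3 = 0x26a9
+ 0xcffd = 0xf6a6
One's complement: ~0xf6a6
Checksum = 0x0959


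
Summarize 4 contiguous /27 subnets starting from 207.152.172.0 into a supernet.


Original prefix: /27
Number of subnets: 4 = 2^2
New prefix = 27 - 2 = 25
Supernet: 207.152.172.0/25


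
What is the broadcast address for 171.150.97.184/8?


Network: 171.0.0.0/8
Host bits = 24
Set all host bits to 1:
Broadcast: 171.255.255.255


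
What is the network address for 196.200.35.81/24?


IP:   11000100.11001000.00100011.01010001
Mask: 11111111.11111111.11111111.00000000
AND operation:
Net:  11000100.11001000.00100011.00000000
Network: 196.200.35.0/24


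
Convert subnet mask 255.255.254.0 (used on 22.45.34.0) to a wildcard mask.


Subnet mask: 255.255.254.0
Wildcard = 255.255.255.255 - subnet mask
255 - 255 = 0
255 - 255 = 0
255 - 254 = 1
255 - 0 = 255
Wildcard: 0.0.1.255


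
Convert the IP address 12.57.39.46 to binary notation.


12 = 00001100
57 = 00111001
39 = 00100111
46 = 00101110
Binary: 00001100.00111001.00100111.00101110


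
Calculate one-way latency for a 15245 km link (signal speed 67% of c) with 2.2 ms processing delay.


Speed = 0.67 * 3e5 km/s = 201000 km/s
Propagation delay = 15245 / 201000 = 0.0758 s = 75.8458 ms
Processing delay = 2.2 ms
Total one-way latency = 78.0458 ms


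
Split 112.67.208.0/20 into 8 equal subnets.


New prefix = 20 + 3 = 23
Each subnet has 512 addresses
  112.67.208.0/23
  112.67.210.0/23
  112.67.212.0/23
  112.67.214.0/23
  112.67.216.0/23
  112.67.218.0/23
  112.67.220.0/23
  112.67.222.0/23
Subnets: 112.67.208.0/23, 112.67.210.0/23, 112.67.212.0/23, 112.67.214.0/23, 112.67.216.0/23, 112.67.218.0/23, 112.67.220.0/23, 112.67.222.0/23


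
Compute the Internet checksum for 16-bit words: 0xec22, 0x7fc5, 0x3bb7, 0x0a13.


Sum all words (with carry folding):
+ 0xec22 = 0xec22
+ 0x7fc5 = 0x6be8
+ 0x3bb7 = 0xa79f
+ 0x0a13 = 0xb1b2
One's complement: ~0xb1b2
Checksum = 0x4e4d


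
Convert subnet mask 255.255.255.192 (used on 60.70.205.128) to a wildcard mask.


Subnet mask: 255.255.255.192
Wildcard = 255.255.255.255 - subnet mask
255 - 255 = 0
255 - 255 = 0
255 - 255 = 0
255 - 192 = 63
Wildcard: 0.0.0.63


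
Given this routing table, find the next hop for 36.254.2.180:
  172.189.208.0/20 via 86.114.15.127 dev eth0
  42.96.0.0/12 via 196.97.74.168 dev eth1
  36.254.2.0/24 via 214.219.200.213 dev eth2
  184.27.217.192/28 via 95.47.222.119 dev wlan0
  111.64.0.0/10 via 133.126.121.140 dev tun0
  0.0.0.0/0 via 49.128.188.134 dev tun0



Longest prefix match for 36.254.2.180:
  /20 172.189.208.0: no
  /12 42.96.0.0: no
  /24 36.254.2.0: MATCH
  /28 184.27.217.192: no
  /10 111.64.0.0: no
  /0 0.0.0.0: MATCH
Selected: next-hop 214.219.200.213 via eth2 (matched /24)


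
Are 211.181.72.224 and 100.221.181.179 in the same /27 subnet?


Mask: 255.255.255.224
211.181.72.224 AND mask = 211.181.72.224
100.221.181.179 AND mask = 100.221.181.160
No, different subnets (211.181.72.224 vs 100.221.181.160)


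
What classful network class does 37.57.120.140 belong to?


First octet: 37
Binary: 00100101
0xxxxxxx -> Class A (1-126)
Class A, default mask 255.0.0.0 (/8)


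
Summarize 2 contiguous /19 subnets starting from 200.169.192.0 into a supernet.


Original prefix: /19
Number of subnets: 2 = 2^1
New prefix = 19 - 1 = 18
Supernet: 200.169.192.0/18


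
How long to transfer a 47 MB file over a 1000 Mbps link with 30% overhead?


Effective throughput = 1000 * (1 - 30/100) = 700 Mbps
File size in Mb = 47 * 8 = 376 Mb
Time = 376 / 700
Time = 0.5371 seconds


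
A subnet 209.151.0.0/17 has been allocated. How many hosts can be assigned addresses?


Host bits = 32 - 17 = 15
Total addresses = 2^15 = 32768
Usable = total - 2 (network and broadcast)
Usable hosts: 32766


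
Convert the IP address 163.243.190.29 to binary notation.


163 = 10100011
243 = 11110011
190 = 10111110
29 = 00011101
Binary: 10100011.11110011.10111110.00011101


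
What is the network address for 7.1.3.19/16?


IP:   00000111.00000001.00000011.00010011
Mask: 11111111.11111111.00000000.00000000
AND operation:
Net:  00000111.00000001.00000000.00000000
Network: 7.1.0.0/16


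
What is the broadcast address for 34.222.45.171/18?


Network: 34.222.0.0/18
Host bits = 14
Set all host bits to 1:
Broadcast: 34.222.63.255


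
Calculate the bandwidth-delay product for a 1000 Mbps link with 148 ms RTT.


BDP = bandwidth * RTT
= 1000 Mbps * 148 ms
= 1000 * 1e6 * 148 / 1000 bits
= 148000000 bits
= 18500000 bytes
= 18066.4062 KB
BDP = 148000000 bits (18500000 bytes)


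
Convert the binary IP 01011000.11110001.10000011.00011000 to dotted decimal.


01011000 = 88
11110001 = 241
10000011 = 131
00011000 = 24
IP: 88.241.131.24


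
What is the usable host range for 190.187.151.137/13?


Network: 190.184.0.0
Broadcast: 190.191.255.255
First usable = network + 1
Last usable = broadcast - 1
Range: 190.184.0.1 to 190.191.255.254


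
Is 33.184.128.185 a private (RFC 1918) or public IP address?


RFC 1918 private ranges:
  10.0.0.0/8 (10.0.0.0 - 10.255.255.255)
  172.16.0.0/12 (172.16.0.0 - 172.31.255.255)
  192.168.0.0/16 (192.168.0.0 - 192.168.255.255)
Public (not in any RFC 1918 range)


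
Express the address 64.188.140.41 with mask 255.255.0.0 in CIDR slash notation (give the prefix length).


Binary: 11111111.11111111.00000000.00000000
Count leading 1s
Prefix: /16


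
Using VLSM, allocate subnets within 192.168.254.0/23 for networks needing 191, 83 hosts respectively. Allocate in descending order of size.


191 hosts -> /24 (254 usable): 192.168.254.0/24
83 hosts -> /25 (126 usable): 192.168.255.0/25
Allocation: 192.168.254.0/24 (191 hosts, 254 usable); 192.168.255.0/25 (83 hosts, 126 usable)


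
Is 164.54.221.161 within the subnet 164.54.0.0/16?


Subnet network: 164.54.0.0
Test IP AND mask: 164.54.0.0
Yes, 164.54.221.161 is in 164.54.0.0/16


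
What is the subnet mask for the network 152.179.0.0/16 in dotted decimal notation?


/16 means 16 network bits, 16 host bits
Binary: 11111111111111110000000000000000
Mask: 255.255.0.0


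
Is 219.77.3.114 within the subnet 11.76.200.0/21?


Subnet network: 11.76.200.0
Test IP AND mask: 219.77.0.0
No, 219.77.3.114 is not in 11.76.200.0/21


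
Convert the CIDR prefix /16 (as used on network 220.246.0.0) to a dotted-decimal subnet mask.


/16 means 16 network bits, 16 host bits
Binary: 11111111111111110000000000000000
Mask: 255.255.0.0


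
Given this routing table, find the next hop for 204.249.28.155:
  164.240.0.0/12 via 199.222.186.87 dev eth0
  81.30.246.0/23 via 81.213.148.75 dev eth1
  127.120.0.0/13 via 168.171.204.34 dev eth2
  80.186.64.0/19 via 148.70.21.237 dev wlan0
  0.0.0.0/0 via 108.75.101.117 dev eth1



Longest prefix match for 204.249.28.155:
  /12 164.240.0.0: no
  /23 81.30.246.0: no
  /13 127.120.0.0: no
  /19 80.186.64.0: no
  /0 0.0.0.0: MATCH
Selected: next-hop 108.75.101.117 via eth1 (matched /0)


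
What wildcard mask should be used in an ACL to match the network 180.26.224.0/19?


Subnet mask: 255.255.224.0
Wildcard = 255.255.255.255 - subnet mask
255 - 255 = 0
255 - 255 = 0
255 - 224 = 31
255 - 0 = 255
Wildcard: 0.0.31.255


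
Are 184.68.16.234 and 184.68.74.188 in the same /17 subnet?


Mask: 255.255.128.0
184.68.16.234 AND mask = 184.68.0.0
184.68.74.188 AND mask = 184.68.0.0
Yes, same subnet (184.68.0.0)


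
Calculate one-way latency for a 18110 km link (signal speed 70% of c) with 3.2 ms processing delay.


Speed = 0.7 * 3e5 km/s = 210000 km/s
Propagation delay = 18110 / 210000 = 0.0862 s = 86.2381 ms
Processing delay = 3.2 ms
Total one-way latency = 89.4381 ms


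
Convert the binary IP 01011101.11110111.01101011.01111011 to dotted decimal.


01011101 = 93
11110111 = 247
01101011 = 107
01111011 = 123
IP: 93.247.107.123


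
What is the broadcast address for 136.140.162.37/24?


Network: 136.140.162.0/24
Host bits = 8
Set all host bits to 1:
Broadcast: 136.140.162.255


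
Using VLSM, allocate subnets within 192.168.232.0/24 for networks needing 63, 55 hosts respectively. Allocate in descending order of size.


63 hosts -> /25 (126 usable): 192.168.232.0/25
55 hosts -> /26 (62 usable): 192.168.232.128/26
Allocation: 192.168.232.0/25 (63 hosts, 126 usable); 192.168.232.128/26 (55 hosts, 62 usable)


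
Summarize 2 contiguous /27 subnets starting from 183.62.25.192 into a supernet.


Original prefix: /27
Number of subnets: 2 = 2^1
New prefix = 27 - 1 = 26
Supernet: 183.62.25.192/26


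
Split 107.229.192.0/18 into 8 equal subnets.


New prefix = 18 + 3 = 21
Each subnet has 2048 addresses
  107.229.192.0/21
  107.229.200.0/21
  107.229.208.0/21
  107.229.216.0/21
  107.229.224.0/21
  107.229.232.0/21
  107.229.240.0/21
  107.229.248.0/21
Subnets: 107.229.192.0/21, 107.229.200.0/21, 107.229.208.0/21, 107.229.216.0/21, 107.229.224.0/21, 107.229.232.0/21, 107.229.240.0/21, 107.229.248.0/21


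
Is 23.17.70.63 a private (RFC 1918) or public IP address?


RFC 1918 private ranges:
  10.0.0.0/8 (10.0.0.0 - 10.255.255.255)
  172.16.0.0/12 (172.16.0.0 - 172.31.255.255)
  192.168.0.0/16 (192.168.0.0 - 192.168.255.255)
Public (not in any RFC 1918 range)


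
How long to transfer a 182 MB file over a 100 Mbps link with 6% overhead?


Effective throughput = 100 * (1 - 6/100) = 94 Mbps
File size in Mb = 182 * 8 = 1456 Mb
Time = 1456 / 94
Time = 15.4894 seconds


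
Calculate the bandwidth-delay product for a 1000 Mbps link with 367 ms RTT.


BDP = bandwidth * RTT
= 1000 Mbps * 367 ms
= 1000 * 1e6 * 367 / 1000 bits
= 367000000 bits
= 45875000 bytes
= 44799.8047 KB
BDP = 367000000 bits (45875000 bytes)


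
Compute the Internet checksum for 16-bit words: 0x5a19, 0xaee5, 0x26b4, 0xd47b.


Sum all words (with carry folding):
+ 0x5a19 = 0x5a19
+ 0xaee5 = 0x08ff
+ 0x26b4 = 0x2fb3
+ 0xd47b = 0x042f
One's complement: ~0x042f
Checksum = 0xfbd0


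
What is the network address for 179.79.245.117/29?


IP:   10110011.01001111.11110101.01110101
Mask: 11111111.11111111.11111111.11111000
AND operation:
Net:  10110011.01001111.11110101.01110000
Network: 179.79.245.112/29


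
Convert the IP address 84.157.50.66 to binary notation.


84 = 01010100
157 = 10011101
50 = 00110010
66 = 01000010
Binary: 01010100.10011101.00110010.01000010


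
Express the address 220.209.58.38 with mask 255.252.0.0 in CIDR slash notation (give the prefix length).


Binary: 11111111.11111100.00000000.00000000
Count leading 1s
Prefix: /14


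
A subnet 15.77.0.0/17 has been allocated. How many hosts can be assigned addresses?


Host bits = 32 - 17 = 15
Total addresses = 2^15 = 32768
Usable = total - 2 (network and broadcast)
Usable hosts: 32766


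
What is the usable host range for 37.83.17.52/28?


Network: 37.83.17.48
Broadcast: 37.83.17.63
First usable = network + 1
Last usable = broadcast - 1
Range: 37.83.17.49 to 37.83.17.62


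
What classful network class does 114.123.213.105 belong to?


First octet: 114
Binary: 01110010
0xxxxxxx -> Class A (1-126)
Class A, default mask 255.0.0.0 (/8)


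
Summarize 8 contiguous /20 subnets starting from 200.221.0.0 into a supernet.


Original prefix: /20
Number of subnets: 8 = 2^3
New prefix = 20 - 3 = 17
Supernet: 200.221.0.0/17


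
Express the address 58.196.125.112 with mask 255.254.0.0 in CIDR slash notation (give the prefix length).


Binary: 11111111.11111110.00000000.00000000
Count leading 1s
Prefix: /15


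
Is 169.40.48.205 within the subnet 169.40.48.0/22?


Subnet network: 169.40.48.0
Test IP AND mask: 169.40.48.0
Yes, 169.40.48.205 is in 169.40.48.0/22


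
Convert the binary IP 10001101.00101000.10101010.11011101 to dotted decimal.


10001101 = 141
00101000 = 40
10101010 = 170
11011101 = 221
IP: 141.40.170.221


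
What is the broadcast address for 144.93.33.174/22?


Network: 144.93.32.0/22
Host bits = 10
Set all host bits to 1:
Broadcast: 144.93.35.255


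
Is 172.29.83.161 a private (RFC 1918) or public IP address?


RFC 1918 private ranges:
  10.0.0.0/8 (10.0.0.0 - 10.255.255.255)
  172.16.0.0/12 (172.16.0.0 - 172.31.255.255)
  192.168.0.0/16 (192.168.0.0 - 192.168.255.255)
Private (in 172.16.0.0/12)


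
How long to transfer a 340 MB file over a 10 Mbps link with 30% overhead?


Effective throughput = 10 * (1 - 30/100) = 7 Mbps
File size in Mb = 340 * 8 = 2720 Mb
Time = 2720 / 7
Time = 388.5714 seconds


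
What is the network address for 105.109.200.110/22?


IP:   01101001.01101101.11001000.01101110
Mask: 11111111.11111111.11111100.00000000
AND operation:
Net:  01101001.01101101.11001000.00000000
Network: 105.109.200.0/22


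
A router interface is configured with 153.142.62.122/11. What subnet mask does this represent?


/11 means 11 network bits, 21 host bits
Binary: 11111111111000000000000000000000
Mask: 255.224.0.0


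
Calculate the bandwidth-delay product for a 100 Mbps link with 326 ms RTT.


BDP = bandwidth * RTT
= 100 Mbps * 326 ms
= 100 * 1e6 * 326 / 1000 bits
= 32600000 bits
= 4075000 bytes
= 3979.4922 KB
BDP = 32600000 bits (4075000 bytes)


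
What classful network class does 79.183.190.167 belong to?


First octet: 79
Binary: 01001111
0xxxxxxx -> Class A (1-126)
Class A, default mask 255.0.0.0 (/8)


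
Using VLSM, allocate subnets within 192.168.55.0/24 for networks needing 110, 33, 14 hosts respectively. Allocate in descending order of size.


110 hosts -> /25 (126 usable): 192.168.55.0/25
33 hosts -> /26 (62 usable): 192.168.55.128/26
14 hosts -> /28 (14 usable): 192.168.55.192/28
Allocation: 192.168.55.0/25 (110 hosts, 126 usable); 192.168.55.128/26 (33 hosts, 62 usable); 192.168.55.192/28 (14 hosts, 14 usable)


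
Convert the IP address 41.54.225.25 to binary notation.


41 = 00101001
54 = 00110110
225 = 11100001
25 = 00011001
Binary: 00101001.00110110.11100001.00011001


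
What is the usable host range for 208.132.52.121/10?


Network: 208.128.0.0
Broadcast: 208.191.255.255
First usable = network + 1
Last usable = broadcast - 1
Range: 208.128.0.1 to 208.191.255.254


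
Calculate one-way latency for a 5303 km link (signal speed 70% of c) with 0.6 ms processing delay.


Speed = 0.7 * 3e5 km/s = 210000 km/s
Propagation delay = 5303 / 210000 = 0.0253 s = 25.2524 ms
Processing delay = 0.6 ms
Total one-way latency = 25.8524 ms


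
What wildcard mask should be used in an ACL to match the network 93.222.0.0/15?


Subnet mask: 255.254.0.0
Wildcard = 255.255.255.255 - subnet mask
255 - 255 = 0
255 - 254 = 1
255 - 0 = 255
255 - 0 = 255
Wildcard: 0.1.255.255


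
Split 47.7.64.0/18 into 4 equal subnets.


New prefix = 18 + 2 = 20
Each subnet has 4096 addresses
  47.7.64.0/20
  47.7.80.0/20
  47.7.96.0/20
  47.7.112.0/20
Subnets: 47.7.64.0/20, 47.7.80.0/20, 47.7.96.0/20, 47.7.112.0/20


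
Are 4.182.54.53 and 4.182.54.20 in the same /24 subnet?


Mask: 255.255.255.0
4.182.54.53 AND mask = 4.182.54.0
4.182.54.20 AND mask = 4.182.54.0
Yes, same subnet (4.182.54.0)


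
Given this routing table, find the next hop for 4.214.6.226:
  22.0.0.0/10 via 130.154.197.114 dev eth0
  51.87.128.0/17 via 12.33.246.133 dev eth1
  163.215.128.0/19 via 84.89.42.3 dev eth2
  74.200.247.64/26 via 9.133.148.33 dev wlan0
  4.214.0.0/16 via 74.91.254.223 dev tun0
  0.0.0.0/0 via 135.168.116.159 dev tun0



Longest prefix match for 4.214.6.226:
  /10 22.0.0.0: no
  /17 51.87.128.0: no
  /19 163.215.128.0: no
  /26 74.200.247.64: no
  /16 4.214.0.0: MATCH
  /0 0.0.0.0: MATCH
Selected: next-hop 74.91.254.223 via tun0 (matched /16)


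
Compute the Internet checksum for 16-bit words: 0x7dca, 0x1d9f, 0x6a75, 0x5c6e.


Sum all words (with carry folding):
+ 0x7dca = 0x7dca
+ 0x1d9f = 0x9b69
+ 0x6a75 = 0x05df
+ 0x5c6e = 0x624d
One's complement: ~0x624d
Checksum = 0x9db2


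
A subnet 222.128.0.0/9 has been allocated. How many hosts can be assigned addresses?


Host bits = 32 - 9 = 23
Total addresses = 2^23 = 8388608
Usable = total - 2 (network and broadcast)
Usable hosts: 8388606


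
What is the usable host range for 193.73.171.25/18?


Network: 193.73.128.0
Broadcast: 193.73.191.255
First usable = network + 1
Last usable = broadcast - 1
Range: 193.73.128.1 to 193.73.191.254


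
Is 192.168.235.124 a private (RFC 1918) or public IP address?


RFC 1918 private ranges:
  10.0.0.0/8 (10.0.0.0 - 10.255.255.255)
  172.16.0.0/12 (172.16.0.0 - 172.31.255.255)
  192.168.0.0/16 (192.168.0.0 - 192.168.255.255)
Private (in 192.168.0.0/16)


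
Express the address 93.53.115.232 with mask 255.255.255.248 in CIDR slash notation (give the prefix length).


Binary: 11111111.11111111.11111111.11111000
Count leading 1s
Prefix: /29


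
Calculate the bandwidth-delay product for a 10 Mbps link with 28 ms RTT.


BDP = bandwidth * RTT
= 10 Mbps * 28 ms
= 10 * 1e6 * 28 / 1000 bits
= 280000 bits
= 35000 bytes
= 34.1797 KB
BDP = 280000 bits (35000 bytes)


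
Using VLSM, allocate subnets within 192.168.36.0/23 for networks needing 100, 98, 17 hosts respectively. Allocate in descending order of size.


100 hosts -> /25 (126 usable): 192.168.36.0/25
98 hosts -> /25 (126 usable): 192.168.36.128/25
17 hosts -> /27 (30 usable): 192.168.37.0/27
Allocation: 192.168.36.0/25 (100 hosts, 126 usable); 192.168.36.128/25 (98 hosts, 126 usable); 192.168.37.0/27 (17 hosts, 30 usable)


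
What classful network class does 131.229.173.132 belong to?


First octet: 131
Binary: 10000011
10xxxxxx -> Class B (128-191)
Class B, default mask 255.255.0.0 (/16)


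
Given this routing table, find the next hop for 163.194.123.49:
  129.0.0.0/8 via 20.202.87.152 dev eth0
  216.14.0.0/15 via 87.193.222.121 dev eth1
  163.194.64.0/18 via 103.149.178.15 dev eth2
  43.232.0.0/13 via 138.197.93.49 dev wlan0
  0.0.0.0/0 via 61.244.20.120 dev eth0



Longest prefix match for 163.194.123.49:
  /8 129.0.0.0: no
  /15 216.14.0.0: no
  /18 163.194.64.0: MATCH
  /13 43.232.0.0: no
  /0 0.0.0.0: MATCH
Selected: next-hop 103.149.178.15 via eth2 (matched /18)


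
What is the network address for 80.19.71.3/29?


IP:   01010000.00010011.01000111.00000011
Mask: 11111111.11111111.11111111.11111000
AND operation:
Net:  01010000.00010011.01000111.00000000
Network: 80.19.71.0/29


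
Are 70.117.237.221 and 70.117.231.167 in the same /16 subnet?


Mask: 255.255.0.0
70.117.237.221 AND mask = 70.117.0.0
70.117.231.167 AND mask = 70.117.0.0
Yes, same subnet (70.117.0.0)


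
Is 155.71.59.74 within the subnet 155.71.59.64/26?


Subnet network: 155.71.59.64
Test IP AND mask: 155.71.59.64
Yes, 155.71.59.74 is in 155.71.59.64/26


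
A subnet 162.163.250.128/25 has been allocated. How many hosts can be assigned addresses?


Host bits = 32 - 25 = 7
Total addresses = 2^7 = 128
Usable = total - 2 (network and broadcast)
Usable hosts: 126


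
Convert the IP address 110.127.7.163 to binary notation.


110 = 01101110
127 = 01111111
7 = 00000111
163 = 10100011
Binary: 01101110.01111111.00000111.10100011


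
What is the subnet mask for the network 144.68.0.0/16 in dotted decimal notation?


/16 means 16 network bits, 16 host bits
Binary: 11111111111111110000000000000000
Mask: 255.255.0.0


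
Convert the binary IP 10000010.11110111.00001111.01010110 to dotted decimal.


10000010 = 130
11110111 = 247
00001111 = 15
01010110 = 86
IP: 130.247.15.86


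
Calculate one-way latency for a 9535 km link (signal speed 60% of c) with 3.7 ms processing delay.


Speed = 0.6 * 3e5 km/s = 180000 km/s
Propagation delay = 9535 / 180000 = 0.053 s = 52.9722 ms
Processing delay = 3.7 ms
Total one-way latency = 56.6722 ms


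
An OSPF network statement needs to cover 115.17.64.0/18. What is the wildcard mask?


Subnet mask: 255.255.192.0
Wildcard = 255.255.255.255 - subnet mask
255 - 255 = 0
255 - 255 = 0
255 - 192 = 63
255 - 0 = 255
Wildcard: 0.0.63.255


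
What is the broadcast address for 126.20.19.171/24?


Network: 126.20.19.0/24
Host bits = 8
Set all host bits to 1:
Broadcast: 126.20.19.255


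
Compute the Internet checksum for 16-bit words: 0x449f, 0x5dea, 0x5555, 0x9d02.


Sum all words (with carry folding):
+ 0x449f = 0x449f
+ 0x5dea = 0xa289
+ 0x5555 = 0xf7de
+ 0x9d02 = 0x94e1
One's complement: ~0x94e1
Checksum = 0x6b1e


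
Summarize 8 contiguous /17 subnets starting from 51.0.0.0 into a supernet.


Original prefix: /17
Number of subnets: 8 = 2^3
New prefix = 17 - 3 = 14
Supernet: 51.0.0.0/14


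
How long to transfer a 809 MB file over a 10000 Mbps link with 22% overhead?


Effective throughput = 10000 * (1 - 22/100) = 7800 Mbps
File size in Mb = 809 * 8 = 6472 Mb
Time = 6472 / 7800
Time = 0.8297 seconds


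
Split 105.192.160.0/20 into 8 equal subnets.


New prefix = 20 + 3 = 23
Each subnet has 512 addresses
  105.192.160.0/23
  105.192.162.0/23
  105.192.164.0/23
  105.192.166.0/23
  105.192.168.0/23
  105.192.170.0/23
  105.192.172.0/23
  105.192.174.0/23
Subnets: 105.192.160.0/23, 105.192.162.0/23, 105.192.164.0/23, 105.192.166.0/23, 105.192.168.0/23, 105.192.170.0/23, 105.192.172.0/23, 105.192.174.0/23


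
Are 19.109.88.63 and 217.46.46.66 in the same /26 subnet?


Mask: 255.255.255.192
19.109.88.63 AND mask = 19.109.88.0
217.46.46.66 AND mask = 217.46.46.64
No, different subnets (19.109.88.0 vs 217.46.46.64)


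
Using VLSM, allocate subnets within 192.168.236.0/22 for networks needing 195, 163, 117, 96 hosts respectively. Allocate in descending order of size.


195 hosts -> /24 (254 usable): 192.168.236.0/24
163 hosts -> /24 (254 usable): 192.168.237.0/24
117 hosts -> /25 (126 usable): 192.168.238.0/25
96 hosts -> /25 (126 usable): 192.168.238.128/25
Allocation: 192.168.236.0/24 (195 hosts, 254 usable); 192.168.237.0/24 (163 hosts, 254 usable); 192.168.238.0/25 (117 hosts, 126 usable); 192.168.238.128/25 (96 hosts, 126 usable)


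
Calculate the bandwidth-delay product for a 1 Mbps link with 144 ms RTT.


BDP = bandwidth * RTT
= 1 Mbps * 144 ms
= 1 * 1e6 * 144 / 1000 bits
= 144000 bits
= 18000 bytes
= 17.5781 KB
BDP = 144000 bits (18000 bytes)


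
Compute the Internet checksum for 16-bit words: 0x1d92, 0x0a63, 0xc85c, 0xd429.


Sum all words (with carry folding):
+ 0x1d92 = 0x1d92
+ 0x0a63 = 0x27f5
+ 0xc85c = 0xf051
+ 0xd429 = 0xc47b
One's complement: ~0xc47b
Checksum = 0x3b84


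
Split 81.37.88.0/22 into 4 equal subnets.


New prefix = 22 + 2 = 24
Each subnet has 256 addresses
  81.37.88.0/24
  81.37.89.0/24
  81.37.90.0/24
  81.37.91.0/24
Subnets: 81.37.88.0/24, 81.37.89.0/24, 81.37.90.0/24, 81.37.91.0/24


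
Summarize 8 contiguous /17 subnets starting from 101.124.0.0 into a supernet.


Original prefix: /17
Number of subnets: 8 = 2^3
New prefix = 17 - 3 = 14
Supernet: 101.124.0.0/14


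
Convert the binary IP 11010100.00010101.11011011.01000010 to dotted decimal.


11010100 = 212
00010101 = 21
11011011 = 219
01000010 = 66
IP: 212.21.219.66


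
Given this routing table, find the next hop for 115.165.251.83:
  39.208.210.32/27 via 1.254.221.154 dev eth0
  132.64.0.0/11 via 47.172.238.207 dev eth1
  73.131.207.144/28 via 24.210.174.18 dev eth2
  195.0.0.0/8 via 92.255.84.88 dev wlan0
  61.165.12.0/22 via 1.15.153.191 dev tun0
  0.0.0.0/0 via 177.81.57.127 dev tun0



Longest prefix match for 115.165.251.83:
  /27 39.208.210.32: no
  /11 132.64.0.0: no
  /28 73.131.207.144: no
  /8 195.0.0.0: no
  /22 61.165.12.0: no
  /0 0.0.0.0: MATCH
Selected: next-hop 177.81.57.127 via tun0 (matched /0)


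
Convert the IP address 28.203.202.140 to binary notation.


28 = 00011100
203 = 11001011
202 = 11001010
140 = 10001100
Binary: 00011100.11001011.11001010.10001100


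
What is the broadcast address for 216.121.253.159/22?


Network: 216.121.252.0/22
Host bits = 10
Set all host bits to 1:
Broadcast: 216.121.255.255


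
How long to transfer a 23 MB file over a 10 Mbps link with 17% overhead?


Effective throughput = 10 * (1 - 17/100) = 8.3 Mbps
File size in Mb = 23 * 8 = 184 Mb
Time = 184 / 8.3
Time = 22.1687 seconds


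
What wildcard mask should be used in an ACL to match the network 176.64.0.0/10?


Subnet mask: 255.192.0.0
Wildcard = 255.255.255.255 - subnet mask
255 - 255 = 0
255 - 192 = 63
255 - 0 = 255
255 - 0 = 255
Wildcard: 0.63.255.255


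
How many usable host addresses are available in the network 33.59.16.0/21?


Host bits = 32 - 21 = 11
Total addresses = 2^11 = 2048
Usable = total - 2 (network and broadcast)
Usable hosts: 2046


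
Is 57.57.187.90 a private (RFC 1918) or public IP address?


RFC 1918 private ranges:
  10.0.0.0/8 (10.0.0.0 - 10.255.255.255)
  172.16.0.0/12 (172.16.0.0 - 172.31.255.255)
  192.168.0.0/16 (192.168.0.0 - 192.168.255.255)
Public (not in any RFC 1918 range)


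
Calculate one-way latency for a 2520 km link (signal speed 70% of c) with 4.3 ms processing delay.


Speed = 0.7 * 3e5 km/s = 210000 km/s
Propagation delay = 2520 / 210000 = 0.012 s = 12 ms
Processing delay = 4.3 ms
Total one-way latency = 16.3 ms


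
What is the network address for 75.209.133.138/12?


IP:   01001011.11010001.10000101.10001010
Mask: 11111111.11110000.00000000.00000000
AND operation:
Net:  01001011.11010000.00000000.00000000
Network: 75.208.0.0/12


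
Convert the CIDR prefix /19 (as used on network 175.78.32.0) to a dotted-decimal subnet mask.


/19 means 19 network bits, 13 host bits
Binary: 11111111111111111110000000000000
Mask: 255.255.224.0


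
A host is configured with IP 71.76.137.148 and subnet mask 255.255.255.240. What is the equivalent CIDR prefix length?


Binary: 11111111.11111111.11111111.11110000
Count leading 1s
Prefix: /28


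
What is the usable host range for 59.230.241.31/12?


Network: 59.224.0.0
Broadcast: 59.239.255.255
First usable = network + 1
Last usable = broadcast - 1
Range: 59.224.0.1 to 59.239.255.254


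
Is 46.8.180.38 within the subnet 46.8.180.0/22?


Subnet network: 46.8.180.0
Test IP AND mask: 46.8.180.0
Yes, 46.8.180.38 is in 46.8.180.0/22


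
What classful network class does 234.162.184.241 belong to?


First octet: 234
Binary: 11101010
1110xxxx -> Class D (224-239)
Class D (multicast), default mask N/A


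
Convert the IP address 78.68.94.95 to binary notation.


78 = 01001110
68 = 01000100
94 = 01011110
95 = 01011111
Binary: 01001110.01000100.01011110.01011111


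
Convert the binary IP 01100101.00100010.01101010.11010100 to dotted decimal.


01100101 = 101
00100010 = 34
01101010 = 106
11010100 = 212
IP: 101.34.106.212


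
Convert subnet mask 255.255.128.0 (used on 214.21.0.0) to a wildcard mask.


Subnet mask: 255.255.128.0
Wildcard = 255.255.255.255 - subnet mask
255 - 255 = 0
255 - 255 = 0
255 - 128 = 127
255 - 0 = 255
Wildcard: 0.0.127.255


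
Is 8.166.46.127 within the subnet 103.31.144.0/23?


Subnet network: 103.31.144.0
Test IP AND mask: 8.166.46.0
No, 8.166.46.127 is not in 103.31.144.0/23


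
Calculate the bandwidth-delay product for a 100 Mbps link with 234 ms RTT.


BDP = bandwidth * RTT
= 100 Mbps * 234 ms
= 100 * 1e6 * 234 / 1000 bits
= 23400000 bits
= 2925000 bytes
= 2856.4453 KB
BDP = 23400000 bits (2925000 bytes)


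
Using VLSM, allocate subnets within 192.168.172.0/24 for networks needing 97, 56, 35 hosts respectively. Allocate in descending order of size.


97 hosts -> /25 (126 usable): 192.168.172.0/25
56 hosts -> /26 (62 usable): 192.168.172.128/26
35 hosts -> /26 (62 usable): 192.168.172.192/26
Allocation: 192.168.172.0/25 (97 hosts, 126 usable); 192.168.172.128/26 (56 hosts, 62 usable); 192.168.172.192/26 (35 hosts, 62 usable)


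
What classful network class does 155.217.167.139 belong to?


First octet: 155
Binary: 10011011
10xxxxxx -> Class B (128-191)
Class B, default mask 255.255.0.0 (/16)


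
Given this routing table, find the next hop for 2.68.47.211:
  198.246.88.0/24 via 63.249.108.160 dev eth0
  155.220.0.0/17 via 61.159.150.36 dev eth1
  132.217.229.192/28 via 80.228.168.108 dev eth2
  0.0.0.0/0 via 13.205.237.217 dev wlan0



Longest prefix match for 2.68.47.211:
  /24 198.246.88.0: no
  /17 155.220.0.0: no
  /28 132.217.229.192: no
  /0 0.0.0.0: MATCH
Selected: next-hop 13.205.237.217 via wlan0 (matched /0)


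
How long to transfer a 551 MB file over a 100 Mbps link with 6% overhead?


Effective throughput = 100 * (1 - 6/100) = 94 Mbps
File size in Mb = 551 * 8 = 4408 Mb
Time = 4408 / 94
Time = 46.8936 seconds


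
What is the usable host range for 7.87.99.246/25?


Network: 7.87.99.128
Broadcast: 7.87.99.255
First usable = network + 1
Last usable = broadcast - 1
Range: 7.87.99.129 to 7.87.99.254


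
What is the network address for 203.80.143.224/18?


IP:   11001011.01010000.10001111.11100000
Mask: 11111111.11111111.11000000.00000000
AND operation:
Net:  11001011.01010000.10000000.00000000
Network: 203.80.128.0/18


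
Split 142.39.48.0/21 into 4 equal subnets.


New prefix = 21 + 2 = 23
Each subnet has 512 addresses
  142.39.48.0/23
  142.39.50.0/23
  142.39.52.0/23
  142.39.54.0/23
Subnets: 142.39.48.0/23, 142.39.50.0/23, 142.39.52.0/23, 142.39.54.0/23


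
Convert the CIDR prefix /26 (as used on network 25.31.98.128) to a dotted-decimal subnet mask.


/26 means 26 network bits, 6 host bits
Binary: 11111111111111111111111111000000
Mask: 255.255.255.192


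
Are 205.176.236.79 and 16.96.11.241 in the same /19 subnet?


Mask: 255.255.224.0
205.176.236.79 AND mask = 205.176.224.0
16.96.11.241 AND mask = 16.96.0.0
No, different subnets (205.176.224.0 vs 16.96.0.0)


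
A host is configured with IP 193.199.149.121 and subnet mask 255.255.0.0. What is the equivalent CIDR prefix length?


Binary: 11111111.11111111.00000000.00000000
Count leading 1s
Prefix: /16


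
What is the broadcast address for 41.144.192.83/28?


Network: 41.144.192.80/28
Host bits = 4
Set all host bits to 1:
Broadcast: 41.144.192.95


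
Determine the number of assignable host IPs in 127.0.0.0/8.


Host bits = 32 - 8 = 24
Total addresses = 2^24 = 16777216
Usable = total - 2 (network and broadcast)
Usable hosts: 16777214


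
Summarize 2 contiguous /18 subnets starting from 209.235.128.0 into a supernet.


Original prefix: /18
Number of subnets: 2 = 2^1
New prefix = 18 - 1 = 17
Supernet: 209.235.128.0/17


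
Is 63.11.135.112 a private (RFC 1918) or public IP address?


RFC 1918 private ranges:
  10.0.0.0/8 (10.0.0.0 - 10.255.255.255)
  172.16.0.0/12 (172.16.0.0 - 172.31.255.255)
  192.168.0.0/16 (192.168.0.0 - 192.168.255.255)
Public (not in any RFC 1918 range)


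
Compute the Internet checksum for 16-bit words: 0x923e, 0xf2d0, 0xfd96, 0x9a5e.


Sum all words (with carry folding):
+ 0x923e = 0x923e
+ 0xf2d0 = 0x850f
+ 0xfd96 = 0x82a6
+ 0x9a5e = 0x1d05
One's complement: ~0x1d05
Checksum = 0xe2fa


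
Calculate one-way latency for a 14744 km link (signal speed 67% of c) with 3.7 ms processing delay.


Speed = 0.67 * 3e5 km/s = 201000 km/s
Propagation delay = 14744 / 201000 = 0.0734 s = 73.3532 ms
Processing delay = 3.7 ms
Total one-way latency = 77.0532 ms


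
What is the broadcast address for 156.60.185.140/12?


Network: 156.48.0.0/12
Host bits = 20
Set all host bits to 1:
Broadcast: 156.63.255.255


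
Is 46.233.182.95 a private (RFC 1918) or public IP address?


RFC 1918 private ranges:
  10.0.0.0/8 (10.0.0.0 - 10.255.255.255)
  172.16.0.0/12 (172.16.0.0 - 172.31.255.255)
  192.168.0.0/16 (192.168.0.0 - 192.168.255.255)
Public (not in any RFC 1918 range)


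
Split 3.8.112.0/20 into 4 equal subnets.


New prefix = 20 + 2 = 22
Each subnet has 1024 addresses
  3.8.112.0/22
  3.8.116.0/22
  3.8.120.0/22
  3.8.124.0/22
Subnets: 3.8.112.0/22, 3.8.116.0/22, 3.8.120.0/22, 3.8.124.0/22


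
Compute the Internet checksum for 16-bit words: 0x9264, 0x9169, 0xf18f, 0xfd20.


Sum all words (with carry folding):
+ 0x9264 = 0x9264
+ 0x9169 = 0x23ce
+ 0xf18f = 0x155e
+ 0xfd20 = 0x127f
One's complement: ~0x127f
Checksum = 0xed80
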